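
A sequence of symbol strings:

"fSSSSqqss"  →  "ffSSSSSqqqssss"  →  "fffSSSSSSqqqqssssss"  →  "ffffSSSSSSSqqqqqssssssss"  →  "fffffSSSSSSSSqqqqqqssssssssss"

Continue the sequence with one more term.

ffffffSSSSSSSSSqqqqqqqssssssssssss

Term n consists of n f's, followed by n+3 S's, followed by n+1 q's, followed by 2n s's (n = 1, 2, …).
Setting n = 6 gives 6, 9, 7, 12 characters in each block.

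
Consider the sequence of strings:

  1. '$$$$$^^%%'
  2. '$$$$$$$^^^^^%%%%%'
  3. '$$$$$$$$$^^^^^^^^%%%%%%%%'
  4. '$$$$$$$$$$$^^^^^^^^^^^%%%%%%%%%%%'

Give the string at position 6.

Term n consists of 2n+3 $'s, followed by 3n-1 ^'s, followed by 3n-1 %'s (n = 1, 2, …).
Setting n = 6 gives 15, 17, 17 characters in each block.

$$$$$$$$$$$$$$$^^^^^^^^^^^^^^^^^%%%%%%%%%%%%%%%%%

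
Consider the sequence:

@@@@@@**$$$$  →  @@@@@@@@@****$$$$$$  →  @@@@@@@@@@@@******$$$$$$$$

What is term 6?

Reading off run lengths: @ runs 6, 9, 12; * runs 2, 4, 6; $ runs 4, 6, 8 — each is linear in n, where the shown terms are n = 2, 3, 4.
At n = 7 the blocks have lengths 21, 12, 14.

@@@@@@@@@@@@@@@@@@@@@************$$$$$$$$$$$$$$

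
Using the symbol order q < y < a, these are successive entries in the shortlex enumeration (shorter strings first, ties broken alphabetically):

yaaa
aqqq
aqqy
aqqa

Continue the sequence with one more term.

The successor of aqqa increments the rightmost position that isn't already a and resets every position after it to q.

aqyq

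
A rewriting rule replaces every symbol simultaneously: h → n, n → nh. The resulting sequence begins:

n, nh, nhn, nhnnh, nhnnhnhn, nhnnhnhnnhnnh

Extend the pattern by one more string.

Rewriting the 13 symbols of nhnnhnhnnhnnh one by one yields nh n nh nh n nh n nh nh n nh nh n; concatenated:

nhnnhnhnnhnnhnhnnhnhn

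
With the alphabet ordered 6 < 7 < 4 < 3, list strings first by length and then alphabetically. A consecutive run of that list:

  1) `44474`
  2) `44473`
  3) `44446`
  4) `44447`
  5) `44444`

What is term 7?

Advancing 2 positions from 44444 through 44444 → 44443 reaches term 7.

44436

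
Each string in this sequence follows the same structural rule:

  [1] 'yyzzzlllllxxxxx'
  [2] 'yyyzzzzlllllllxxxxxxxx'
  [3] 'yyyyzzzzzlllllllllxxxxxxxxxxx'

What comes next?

The n-th term is n y's then n+1 z's then 2n+1 l's then 3n-1 x's, where the shown terms are n = 2, 3, 4.
At n = 5 the blocks have lengths 5, 6, 11, 14.

yyyyyzzzzzzlllllllllllxxxxxxxxxxxxxx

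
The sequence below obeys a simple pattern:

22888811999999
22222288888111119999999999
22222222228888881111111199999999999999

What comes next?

22222222222222888888811111111111999999999999999999

The n-th term is 4n-2 2's then n+3 8's then 3n-1 1's then 4n+2 9's (n = 1, 2, …).
At n = 4 the blocks have lengths 14, 7, 11, 18.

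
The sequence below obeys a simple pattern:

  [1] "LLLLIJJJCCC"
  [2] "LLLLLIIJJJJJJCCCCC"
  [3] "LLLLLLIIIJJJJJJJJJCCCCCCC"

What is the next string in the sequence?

LLLLLLLIIIIJJJJJJJJJJJJCCCCCCCCC

The n-th term is n+3 L's then n I's then 3n J's then 2n+1 C's (n = 1, 2, …).
For the next term, n = 4, so the run lengths are 7, 4, 12, 9.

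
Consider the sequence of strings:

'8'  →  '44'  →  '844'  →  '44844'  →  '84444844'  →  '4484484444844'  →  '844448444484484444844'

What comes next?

This is a Fibonacci-style word recurrence s(k) = s(k−2)·s(k−1): e.g. 8·44 = 844.
So term 8 is 4484484444844·844448444484484444844.

4484484444844844448444484484444844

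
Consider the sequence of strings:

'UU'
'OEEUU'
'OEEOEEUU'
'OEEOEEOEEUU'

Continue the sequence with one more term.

OEEOEEOEEOEEUU

Each term is the previous one with OEE prepended.
So the next term is OEE·OEEOEEOEEUU.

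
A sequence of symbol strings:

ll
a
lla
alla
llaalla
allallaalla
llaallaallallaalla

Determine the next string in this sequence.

Each term (from the third on) is the two preceding terms concatenated in order: term 3 = ll·a = lla.
So term 8 is allallaalla·llaallaallallaalla.

allallaallallaallaallallaalla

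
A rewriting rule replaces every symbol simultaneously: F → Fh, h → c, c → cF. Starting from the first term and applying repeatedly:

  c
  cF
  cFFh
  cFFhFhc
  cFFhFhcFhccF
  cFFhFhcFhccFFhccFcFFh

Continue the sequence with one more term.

Replace each of the 21 characters of cFFhFhcFhccFFhccFcFFh in place — cF Fh Fh c Fh c cF Fh c cF cF Fh Fh c cF cF Fh cF Fh Fh c — and concatenate.

cFFhFhcFhccFFhccFcFFhFhccFcFFhcFFhFhc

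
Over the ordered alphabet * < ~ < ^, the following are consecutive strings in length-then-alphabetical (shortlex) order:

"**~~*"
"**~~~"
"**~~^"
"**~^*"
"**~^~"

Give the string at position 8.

Stepping forward 3 times from **~^~: **~^~ → **~^^ → **^**, then the target.

**^*~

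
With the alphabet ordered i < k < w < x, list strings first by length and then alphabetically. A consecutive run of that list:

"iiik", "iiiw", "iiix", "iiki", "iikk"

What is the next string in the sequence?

iikw

Find the rightmost character of iikk below x, bump it to the next letter, and reset everything to its right to i.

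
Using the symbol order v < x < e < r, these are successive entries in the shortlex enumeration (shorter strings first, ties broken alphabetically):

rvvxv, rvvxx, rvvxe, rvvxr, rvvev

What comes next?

rvvex

The successor of rvvev increments the rightmost position that isn't already r and resets every position after it to v.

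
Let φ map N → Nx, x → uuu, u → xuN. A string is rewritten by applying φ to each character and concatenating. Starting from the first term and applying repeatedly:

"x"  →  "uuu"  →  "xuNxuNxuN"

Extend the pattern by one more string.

Rewriting each symbol of xuNxuNxuN: x→uuu, u→xuN, N→Nx, x→uuu, u→xuN, N→Nx, x→uuu, u→xuN, N→Nx, which concatenates to uuu xuN Nx uuu xuN Nx uuu xuN Nx.

uuuxuNNxuuuxuNNxuuuxuNNx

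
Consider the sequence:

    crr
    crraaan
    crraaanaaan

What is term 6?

crraaanaaanaaanaaanaaan

The strings grow by a fixed suffix aaan each time.
From crraaanaaan, 3 further steps: crraaanaaan → crraaanaaanaaan → crraaanaaanaaanaaan → (answer).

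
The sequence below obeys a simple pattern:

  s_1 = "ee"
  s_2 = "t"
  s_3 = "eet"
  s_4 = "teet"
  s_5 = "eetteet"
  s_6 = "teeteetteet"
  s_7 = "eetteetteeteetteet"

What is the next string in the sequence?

teeteetteeteetteetteeteetteet

From term 3 onward, concatenate the second-to-last term with the last: ee·t = eet, t·eet = teet, …
Continuing: teeteetteet · eetteetteeteetteet gives term 8.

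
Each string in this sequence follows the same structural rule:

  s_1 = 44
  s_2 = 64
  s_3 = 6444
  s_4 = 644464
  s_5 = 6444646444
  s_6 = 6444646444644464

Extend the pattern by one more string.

From term 3 onward, concatenate the last term with the second-to-last: 64·44 = 6444, 6444·64 = 644464, …
The next term joins 6444646444644464 and 6444646444.

64446464446444646444646444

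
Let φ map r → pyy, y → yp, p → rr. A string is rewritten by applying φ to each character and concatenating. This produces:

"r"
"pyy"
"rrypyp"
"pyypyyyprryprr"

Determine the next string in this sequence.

rrypyprrypypyprrpyypyyyprrpyypyy

φ(pyypyyyprryprr) expands symbol-by-symbol to rr yp yp rr yp yp yp rr pyy pyy yp rr pyy pyy; joining the 14 pieces gives the next term.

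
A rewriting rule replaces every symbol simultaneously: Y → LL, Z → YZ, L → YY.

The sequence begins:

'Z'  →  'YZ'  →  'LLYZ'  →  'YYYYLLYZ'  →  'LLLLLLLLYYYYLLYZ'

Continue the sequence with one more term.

YYYYYYYYYYYYYYYYLLLLLLLLYYYYLLYZ

Applying the rule to each of the 16 symbols of LLLLLLLLYYYYLLYZ gives the pieces YY YY YY YY YY YY YY YY LL LL LL LL YY YY LL YZ, which concatenate to the answer.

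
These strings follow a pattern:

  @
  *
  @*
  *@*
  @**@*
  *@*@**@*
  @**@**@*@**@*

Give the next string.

*@*@**@*@**@**@*@**@*

This is a Fibonacci-style word recurrence s(k) = s(k−2)·s(k−1): e.g. @·* = @*.
The next term joins *@*@**@* and @**@**@*@**@*.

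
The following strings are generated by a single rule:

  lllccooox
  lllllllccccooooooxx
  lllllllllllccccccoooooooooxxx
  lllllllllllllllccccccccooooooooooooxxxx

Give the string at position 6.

lllllllllllllllllllllllccccccccccccooooooooooooooooooxxxxxx

Term n consists of 4n-1 l's, followed by 2n c's, followed by 3n o's, followed by n x's (n = 1, 2, …).
Setting n = 6 gives 23, 12, 18, 6 characters in each block.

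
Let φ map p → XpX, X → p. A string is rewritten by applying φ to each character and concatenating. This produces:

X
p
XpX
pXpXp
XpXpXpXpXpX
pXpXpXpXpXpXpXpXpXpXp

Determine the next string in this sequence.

Rewriting the 21 symbols of pXpXpXpXpXpXpXpXpXpXp one by one yields XpX p XpX p XpX p XpX p XpX p XpX p XpX p XpX p XpX p XpX p XpX; concatenated:

XpXpXpXpXpXpXpXpXpXpXpXpXpXpXpXpXpXpXpXpXpX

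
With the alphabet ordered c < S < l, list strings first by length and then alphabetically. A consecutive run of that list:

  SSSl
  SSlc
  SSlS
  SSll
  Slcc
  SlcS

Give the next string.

The successor of SlcS increments the rightmost position that isn't already l and resets every position after it to c.

Slcl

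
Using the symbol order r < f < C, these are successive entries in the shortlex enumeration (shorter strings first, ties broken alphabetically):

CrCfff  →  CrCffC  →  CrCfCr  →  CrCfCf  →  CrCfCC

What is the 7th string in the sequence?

Advancing 2 positions from CrCfCC through CrCfCC → CrCCrr reaches term 7.

CrCCrf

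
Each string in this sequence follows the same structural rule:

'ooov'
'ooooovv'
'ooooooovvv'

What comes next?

The n-th term is 2n-1 o's then n-1 v's, where the shown terms are n = 2, 3, 4.
At n = 5 the blocks have lengths 9, 4.

ooooooooovvvv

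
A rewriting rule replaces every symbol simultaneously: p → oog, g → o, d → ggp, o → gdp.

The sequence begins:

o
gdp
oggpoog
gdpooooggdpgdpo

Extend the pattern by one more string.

Rewriting the 15 symbols of gdpooooggdpgdpo one by one yields o ggp oog gdp gdp gdp gdp o o ggp oog o ggp oog gdp; concatenated:

oggpooggdpgdpgdpgdpooggpoogoggpooggdp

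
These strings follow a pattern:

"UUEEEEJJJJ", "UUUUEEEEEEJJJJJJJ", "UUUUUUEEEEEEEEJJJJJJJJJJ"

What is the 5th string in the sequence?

UUUUUUUUUUEEEEEEEEEEEEJJJJJJJJJJJJJJJJ

Reading off run lengths: U runs 2, 4, 6; E runs 4, 6, 8; J runs 4, 7, 10 — each is linear in n (n = 1, 2, …).
Setting n = 5 gives 10, 12, 16 characters in each block.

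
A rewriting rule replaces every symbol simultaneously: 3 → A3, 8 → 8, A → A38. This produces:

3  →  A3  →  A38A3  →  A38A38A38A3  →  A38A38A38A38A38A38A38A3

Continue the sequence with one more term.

Rewriting the 23 symbols of A38A38A38A38A38A38A38A3 one by one yields A38 A3 8 A38 A3 8 A38 A3 8 A38 A3 8 A38 A3 8 A38 A3 8 A38 A3 8 A38 A3; concatenated:

A38A38A38A38A38A38A38A38A38A38A38A38A38A38A38A3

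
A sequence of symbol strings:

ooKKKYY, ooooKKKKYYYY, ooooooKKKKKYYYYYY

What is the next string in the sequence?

Reading off run lengths: o runs 2, 4, 6; K runs 3, 4, 5; Y runs 2, 4, 6 — each is linear in n (n = 1, 2, …).
At n = 4 the blocks have lengths 8, 6, 8.

ooooooooKKKKKKYYYYYYYY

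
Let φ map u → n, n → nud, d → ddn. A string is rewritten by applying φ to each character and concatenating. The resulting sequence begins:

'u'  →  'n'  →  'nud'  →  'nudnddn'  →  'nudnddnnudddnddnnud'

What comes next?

Replace each of the 19 characters of nudnddnnudddnddnnud in place — nud n ddn nud ddn ddn nud nud n ddn ddn ddn nud ddn ddn nud nud n ddn — and concatenate.

nudnddnnudddnddnnudnudnddnddnddnnudddnddnnudnudnddn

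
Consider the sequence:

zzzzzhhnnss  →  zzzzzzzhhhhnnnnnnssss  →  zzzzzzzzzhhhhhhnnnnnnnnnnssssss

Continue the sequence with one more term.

zzzzzzzzzzzhhhhhhhhnnnnnnnnnnnnnnssssssss

The n-th term is 2n+3 z's then 2n h's then 4n-2 n's then 2n s's (n = 1, 2, …).
For the next term, n = 4, so the run lengths are 11, 8, 14, 8.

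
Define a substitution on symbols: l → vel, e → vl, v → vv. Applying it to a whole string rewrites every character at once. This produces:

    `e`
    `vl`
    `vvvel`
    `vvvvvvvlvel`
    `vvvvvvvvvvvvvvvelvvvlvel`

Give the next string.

φ(vvvvvvvvvvvvvvvelvvvlvel) expands symbol-by-symbol to vv vv vv vv vv vv vv vv vv vv vv vv vv vv vv vl vel vv vv vv vel vv vl vel; joining the 24 pieces gives the next term.

vvvvvvvvvvvvvvvvvvvvvvvvvvvvvvvlvelvvvvvvvelvvvlvel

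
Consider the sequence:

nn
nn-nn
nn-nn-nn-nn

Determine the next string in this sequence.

Every step duplicates the string with '-' between the halves.
Doubling nn-nn-nn-nn with '-' between the halves:

nn-nn-nn-nn-nn-nn-nn-nn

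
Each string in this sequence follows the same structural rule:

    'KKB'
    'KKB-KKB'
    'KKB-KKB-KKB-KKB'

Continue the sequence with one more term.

Every step duplicates the string with '-' between the halves.
So the next term is two copies of KKB-KKB-KKB-KKB with '-' between the halves.

KKB-KKB-KKB-KKB-KKB-KKB-KKB-KKB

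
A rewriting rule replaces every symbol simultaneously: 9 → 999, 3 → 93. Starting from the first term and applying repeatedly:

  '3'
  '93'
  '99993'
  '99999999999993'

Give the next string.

99999999999999999999999999999999999999993

φ(99999999999993) expands symbol-by-symbol to 999 999 999 999 999 999 999 999 999 999 999 999 999 93; joining the 14 pieces gives the next term.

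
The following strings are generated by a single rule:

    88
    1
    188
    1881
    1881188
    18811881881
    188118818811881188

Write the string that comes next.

18811881881188118818811881881

Each term (from the third on) is the previous term followed by the one before it: term 3 = 1·88 = 188.
So term 8 is 188118818811881188·18811881881.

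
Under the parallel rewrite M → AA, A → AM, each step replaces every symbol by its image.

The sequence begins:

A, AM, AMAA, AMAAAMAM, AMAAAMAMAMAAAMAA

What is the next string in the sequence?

φ(AMAAAMAMAMAAAMAA) expands symbol-by-symbol to AM AA AM AM AM AA AM AA AM AA AM AM AM AA AM AM; joining the 16 pieces gives the next term.

AMAAAMAMAMAAAMAAAMAAAMAMAMAAAMAM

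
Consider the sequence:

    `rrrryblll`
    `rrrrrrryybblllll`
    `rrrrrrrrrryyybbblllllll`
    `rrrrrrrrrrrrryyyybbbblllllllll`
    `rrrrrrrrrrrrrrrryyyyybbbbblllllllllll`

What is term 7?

Reading off run lengths: r runs 4, 7, 10, 13, 16; y runs 1, 2, 3, 4, 5; b runs 1, 2, 3, 4, 5; l runs 3, 5, 7, 9, 11 — each is linear in n (n = 1, 2, …).
For term 7, n = 7, so the run lengths are 22, 7, 7, 15.

rrrrrrrrrrrrrrrrrrrrrryyyyyyybbbbbbblllllllllllllll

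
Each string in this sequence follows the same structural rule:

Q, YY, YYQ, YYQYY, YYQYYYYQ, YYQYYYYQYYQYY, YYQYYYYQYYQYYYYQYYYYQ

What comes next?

This is a Fibonacci-style word recurrence s(k) = s(k−1)·s(k−2): e.g. YY·Q = YYQ.
Continuing: YYQYYYYQYYQYYYYQYYYYQ · YYQYYYYQYYQYY gives term 8.

YYQYYYYQYYQYYYYQYYYYQYYQYYYYQYYQYY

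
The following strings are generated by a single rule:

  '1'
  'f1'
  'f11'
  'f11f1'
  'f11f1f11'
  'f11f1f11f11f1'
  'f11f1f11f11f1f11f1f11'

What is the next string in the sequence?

This is a Fibonacci-style word recurrence s(k) = s(k−1)·s(k−2): e.g. f1·1 = f11.
So term 8 is f11f1f11f11f1f11f1f11·f11f1f11f11f1.

f11f1f11f11f1f11f1f11f11f1f11f11f1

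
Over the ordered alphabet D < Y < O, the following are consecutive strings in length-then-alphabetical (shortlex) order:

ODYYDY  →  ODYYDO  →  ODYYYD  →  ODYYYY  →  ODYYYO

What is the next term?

ODYYOD

Treat ODYYYO as a base-3 numeral over the given alphabet and add one, carrying through any trailing O's.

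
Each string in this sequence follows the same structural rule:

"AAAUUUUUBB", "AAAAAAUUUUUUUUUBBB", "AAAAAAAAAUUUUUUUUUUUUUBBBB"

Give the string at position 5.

Term n consists of 3n A's, followed by 4n+1 U's, followed by n+1 B's (n = 1, 2, …).
Setting n = 5 gives 15, 21, 6 characters in each block.

AAAAAAAAAAAAAAAUUUUUUUUUUUUUUUUUUUUUBBBBBB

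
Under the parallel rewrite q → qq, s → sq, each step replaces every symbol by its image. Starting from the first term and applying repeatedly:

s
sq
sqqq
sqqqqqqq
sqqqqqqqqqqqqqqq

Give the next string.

sqqqqqqqqqqqqqqqqqqqqqqqqqqqqqqq

Applying the rule to each of the 16 symbols of sqqqqqqqqqqqqqqq gives the pieces sq qq qq qq qq qq qq qq qq qq qq qq qq qq qq qq, which concatenate to the answer.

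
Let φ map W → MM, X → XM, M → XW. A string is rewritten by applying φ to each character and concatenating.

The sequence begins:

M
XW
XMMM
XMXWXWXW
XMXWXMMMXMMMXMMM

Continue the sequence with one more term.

XMXWXMMMXMXWXWXWXMXWXWXWXMXWXWXW

Applying the rule to each of the 16 symbols of XMXWXMMMXMMMXMMM gives the pieces XM XW XM MM XM XW XW XW XM XW XW XW XM XW XW XW, which concatenate to the answer.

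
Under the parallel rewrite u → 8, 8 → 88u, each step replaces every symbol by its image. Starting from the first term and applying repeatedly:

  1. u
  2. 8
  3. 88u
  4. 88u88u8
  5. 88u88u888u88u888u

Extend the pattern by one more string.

Rewriting the 17 symbols of 88u88u888u88u888u one by one yields 88u 88u 8 88u 88u 8 88u 88u 88u 8 88u 88u 8 88u 88u 88u 8; concatenated:

88u88u888u88u888u88u88u888u88u888u88u88u8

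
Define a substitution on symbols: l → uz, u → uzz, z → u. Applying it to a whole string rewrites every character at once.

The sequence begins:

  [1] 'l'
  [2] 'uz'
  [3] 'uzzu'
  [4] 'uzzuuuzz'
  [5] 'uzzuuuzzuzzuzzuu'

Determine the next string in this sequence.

Applying the rule to each of the 16 symbols of uzzuuuzzuzzuzzuu gives the pieces uzz u u uzz uzz uzz u u uzz u u uzz u u uzz uzz, which concatenate to the answer.

uzzuuuzzuzzuzzuuuzzuuuzzuuuzzuzz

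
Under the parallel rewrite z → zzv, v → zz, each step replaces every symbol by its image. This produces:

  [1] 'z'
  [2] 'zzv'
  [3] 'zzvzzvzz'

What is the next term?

zzvzzvzzzzvzzvzzzzvzzv

Apply φ to zzvzzvzz symbol by symbol: z→zzv, z→zzv, v→zz, z→zzv, z→zzv, v→zz, z→zzv, z→zzv; joined: zzv zzv zz zzv zzv zz zzv zzv.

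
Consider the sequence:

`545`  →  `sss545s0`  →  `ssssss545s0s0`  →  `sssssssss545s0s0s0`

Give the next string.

Every step adds sss to the front and s0 to the end of the previous string.
One more step from sssssssss545s0s0s0 gives the answer.

ssssssssssss545s0s0s0s0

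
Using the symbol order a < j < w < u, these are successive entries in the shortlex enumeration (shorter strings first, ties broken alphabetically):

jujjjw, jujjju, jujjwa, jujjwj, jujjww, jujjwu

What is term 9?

jujjuw

Stepping forward 3 times from jujjwu: jujjwu → jujjua → jujjuj, then the target.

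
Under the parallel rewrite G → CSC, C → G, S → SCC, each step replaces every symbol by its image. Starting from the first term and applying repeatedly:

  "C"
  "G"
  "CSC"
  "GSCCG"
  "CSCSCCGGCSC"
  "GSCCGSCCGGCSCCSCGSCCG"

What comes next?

CSCSCCGGCSCSCCGGCSCCSCGSCCGGSCCGCSCSCCGGCSC

φ(GSCCGSCCGGCSCCSCGSCCG) expands symbol-by-symbol to CSC SCC G G CSC SCC G G CSC CSC G SCC G G SCC G CSC SCC G G CSC; joining the 21 pieces gives the next term.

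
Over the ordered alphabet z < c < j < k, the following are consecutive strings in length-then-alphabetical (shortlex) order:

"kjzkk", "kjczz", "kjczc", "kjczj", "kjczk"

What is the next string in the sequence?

kjccz

The successor of kjczk increments the rightmost position that isn't already k and resets every position after it to z.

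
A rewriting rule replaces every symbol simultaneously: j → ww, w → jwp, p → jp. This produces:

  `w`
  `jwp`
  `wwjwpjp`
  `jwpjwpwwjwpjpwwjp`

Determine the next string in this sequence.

Rewriting the 17 symbols of jwpjwpwwjwpjpwwjp one by one yields ww jwp jp ww jwp jp jwp jwp ww jwp jp ww jp jwp jwp ww jp; concatenated:

wwjwpjpwwjwpjpjwpjwpwwjwpjpwwjpjwpjwpwwjp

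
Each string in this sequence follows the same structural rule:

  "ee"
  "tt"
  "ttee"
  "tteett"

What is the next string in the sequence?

tteettttee

Each term (from the third on) is the previous term followed by the one before it: term 3 = tt·ee = ttee.
Continuing: tteett · ttee gives term 5.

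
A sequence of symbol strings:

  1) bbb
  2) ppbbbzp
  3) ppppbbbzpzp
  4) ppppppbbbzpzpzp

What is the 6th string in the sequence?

Each term wraps the previous one in pp on the left and zp on the right.
From ppppppbbbzpzpzp, 2 further steps: ppppppbbbzpzpzp → ppppppppbbbzpzpzpzp → (answer).

ppppppppppbbbzpzpzpzpzp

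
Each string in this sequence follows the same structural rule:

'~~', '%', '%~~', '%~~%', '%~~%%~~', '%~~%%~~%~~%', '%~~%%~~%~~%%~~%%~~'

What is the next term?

%~~%%~~%~~%%~~%%~~%~~%%~~%~~%

This is a Fibonacci-style word recurrence s(k) = s(k−1)·s(k−2): e.g. %·~~ = %~~.
The next term joins %~~%%~~%~~%%~~%%~~ and %~~%%~~%~~%.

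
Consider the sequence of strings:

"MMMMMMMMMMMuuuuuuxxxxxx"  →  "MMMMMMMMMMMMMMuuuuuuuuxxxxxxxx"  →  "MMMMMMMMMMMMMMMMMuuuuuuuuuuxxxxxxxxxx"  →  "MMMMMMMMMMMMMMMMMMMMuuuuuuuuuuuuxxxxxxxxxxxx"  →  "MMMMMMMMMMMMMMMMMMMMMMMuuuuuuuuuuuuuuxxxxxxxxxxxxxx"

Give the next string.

MMMMMMMMMMMMMMMMMMMMMMMMMMuuuuuuuuuuuuuuuuxxxxxxxxxxxxxxxx

Term n consists of 3n+2 M's, followed by 2n u's, followed by 2n x's, where the shown terms are n = 3, 4, 5, 6, 7.
For the next term, n = 8, so the run lengths are 26, 16, 16.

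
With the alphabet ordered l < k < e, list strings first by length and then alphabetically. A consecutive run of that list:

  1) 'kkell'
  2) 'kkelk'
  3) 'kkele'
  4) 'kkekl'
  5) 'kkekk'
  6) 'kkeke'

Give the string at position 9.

Stepping forward 3 times from kkeke: kkeke → kkeel → kkeek, then the target.

kkeee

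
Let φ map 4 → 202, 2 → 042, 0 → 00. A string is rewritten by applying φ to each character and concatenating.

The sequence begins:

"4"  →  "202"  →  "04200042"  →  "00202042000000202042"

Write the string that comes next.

000004200042002020420000000000000420004200202042

Replace each of the 20 characters of 00202042000000202042 in place — 00 00 042 00 042 00 202 042 00 00 00 00 00 00 042 00 042 00 202 042 — and concatenate.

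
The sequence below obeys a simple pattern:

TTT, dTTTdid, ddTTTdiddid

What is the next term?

s(k+1) = d·s(k)·did, so each term gains d as a prefix and did as a suffix.
So the next term is d·ddTTTdiddid·did.

dddTTTdiddiddid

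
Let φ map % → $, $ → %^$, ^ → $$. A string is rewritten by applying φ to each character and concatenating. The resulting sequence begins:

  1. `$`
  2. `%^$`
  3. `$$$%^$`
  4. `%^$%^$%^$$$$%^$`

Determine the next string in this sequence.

$$$%^$$$$%^$$$$%^$%^$%^$%^$$$$%^$

Replace each of the 15 characters of %^$%^$%^$$$$%^$ in place — $ $$ %^$ $ $$ %^$ $ $$ %^$ %^$ %^$ %^$ $ $$ %^$ — and concatenate.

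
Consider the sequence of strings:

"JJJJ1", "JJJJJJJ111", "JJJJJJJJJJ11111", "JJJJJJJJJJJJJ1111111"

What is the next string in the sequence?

Reading off run lengths: J runs 4, 7, 10, 13; 1 runs 1, 3, 5, 7 — each is linear in n (n = 1, 2, …).
For the next term, n = 5, so the run lengths are 16, 9.

JJJJJJJJJJJJJJJJ111111111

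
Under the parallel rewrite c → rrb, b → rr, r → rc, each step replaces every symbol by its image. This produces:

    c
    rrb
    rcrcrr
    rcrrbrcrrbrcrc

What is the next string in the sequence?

Rewriting the 14 symbols of rcrrbrcrrbrcrc one by one yields rc rrb rc rc rr rc rrb rc rc rr rc rrb rc rrb; concatenated:

rcrrbrcrcrrrcrrbrcrcrrrcrrbrcrrb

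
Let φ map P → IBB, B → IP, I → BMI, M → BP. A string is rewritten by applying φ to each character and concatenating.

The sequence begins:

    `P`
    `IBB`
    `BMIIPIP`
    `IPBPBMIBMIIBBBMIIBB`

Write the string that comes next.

Applying the rule to each of the 19 symbols of IPBPBMIBMIIBBBMIIBB gives the pieces BMI IBB IP IBB IP BP BMI IP BP BMI BMI IP IP IP BP BMI BMI IP IP, which concatenate to the answer.

BMIIBBIPIBBIPBPBMIIPBPBMIBMIIPIPIPBPBMIBMIIPIP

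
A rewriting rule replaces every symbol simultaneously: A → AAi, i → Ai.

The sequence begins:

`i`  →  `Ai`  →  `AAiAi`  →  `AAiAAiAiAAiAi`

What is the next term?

AAiAAiAiAAiAAiAiAAiAiAAiAAiAiAAiAi

φ(AAiAAiAiAAiAi) expands symbol-by-symbol to AAi AAi Ai AAi AAi Ai AAi Ai AAi AAi Ai AAi Ai; joining the 13 pieces gives the next term.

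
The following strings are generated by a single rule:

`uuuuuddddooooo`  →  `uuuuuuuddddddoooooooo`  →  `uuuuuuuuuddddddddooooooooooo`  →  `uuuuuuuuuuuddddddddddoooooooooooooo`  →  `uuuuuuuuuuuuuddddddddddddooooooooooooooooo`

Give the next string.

uuuuuuuuuuuuuuuddddddddddddddoooooooooooooooooooo

The n-th term is 2n+1 u's then 2n d's then 3n-1 o's, where the shown terms are n = 2, 3, 4, 5, 6.
At n = 7 the blocks have lengths 15, 14, 20.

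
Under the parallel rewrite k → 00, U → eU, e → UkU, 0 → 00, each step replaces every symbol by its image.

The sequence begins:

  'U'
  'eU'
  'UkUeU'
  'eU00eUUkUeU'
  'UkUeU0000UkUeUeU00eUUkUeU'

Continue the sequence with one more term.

φ(UkUeU0000UkUeUeU00eUUkUeU) expands symbol-by-symbol to eU 00 eU UkU eU 00 00 00 00 eU 00 eU UkU eU UkU eU 00 00 UkU eU eU 00 eU UkU eU; joining the 25 pieces gives the next term.

eU00eUUkUeU00000000eU00eUUkUeUUkUeU0000UkUeUeU00eUUkUeU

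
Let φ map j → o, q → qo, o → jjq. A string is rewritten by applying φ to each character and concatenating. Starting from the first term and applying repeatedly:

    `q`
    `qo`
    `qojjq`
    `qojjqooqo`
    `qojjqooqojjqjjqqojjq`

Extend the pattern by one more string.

qojjqooqojjqjjqqojjqooqoooqoqojjqooqo

φ(qojjqooqojjqjjqqojjq) expands symbol-by-symbol to qo jjq o o qo jjq jjq qo jjq o o qo o o qo qo jjq o o qo; joining the 20 pieces gives the next term.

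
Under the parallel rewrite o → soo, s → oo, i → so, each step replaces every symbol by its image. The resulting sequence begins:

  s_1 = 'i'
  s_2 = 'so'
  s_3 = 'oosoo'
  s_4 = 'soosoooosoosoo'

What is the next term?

Rewriting the 14 symbols of soosoooosoosoo one by one yields oo soo soo oo soo soo soo soo oo soo soo oo soo soo; concatenated:

oosoosoooosoosoosoosoooosoosoooosoosoo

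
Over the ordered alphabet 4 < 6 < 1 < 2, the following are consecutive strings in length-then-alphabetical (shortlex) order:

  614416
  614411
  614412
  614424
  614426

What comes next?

614421

Treat 614426 as a base-4 numeral over the given alphabet and add one, carrying through any trailing 2's.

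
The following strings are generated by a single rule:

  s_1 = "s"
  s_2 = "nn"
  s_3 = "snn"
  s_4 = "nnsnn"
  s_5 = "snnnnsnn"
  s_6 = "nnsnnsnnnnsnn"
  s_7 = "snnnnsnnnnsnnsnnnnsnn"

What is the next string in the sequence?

Each term (from the third on) is the two preceding terms concatenated in order: term 3 = s·nn = snn.
The next term joins nnsnnsnnnnsnn and snnnnsnnnnsnnsnnnnsnn.

nnsnnsnnnnsnnsnnnnsnnnnsnnsnnnnsnn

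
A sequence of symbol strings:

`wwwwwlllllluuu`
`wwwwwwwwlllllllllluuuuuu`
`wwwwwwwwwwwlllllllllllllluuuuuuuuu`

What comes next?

The n-th term is 3n+2 w's then 4n+2 l's then 3n u's (n = 1, 2, …).
For the next term, n = 4, so the run lengths are 14, 18, 12.

wwwwwwwwwwwwwwlllllllllllllllllluuuuuuuuuuuu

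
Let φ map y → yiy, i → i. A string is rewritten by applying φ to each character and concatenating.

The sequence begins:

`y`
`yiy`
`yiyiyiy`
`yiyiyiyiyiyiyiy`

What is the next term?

Applying the rule to each of the 15 symbols of yiyiyiyiyiyiyiy gives the pieces yiy i yiy i yiy i yiy i yiy i yiy i yiy i yiy, which concatenate to the answer.

yiyiyiyiyiyiyiyiyiyiyiyiyiyiyiy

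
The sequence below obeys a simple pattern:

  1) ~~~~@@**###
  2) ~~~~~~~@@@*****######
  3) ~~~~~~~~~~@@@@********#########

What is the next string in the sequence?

~~~~~~~~~~~~~@@@@@***********############

Term n consists of 3n+1 ~'s, followed by n+1 @'s, followed by 3n-1 *'s, followed by 3n #'s (n = 1, 2, …).
For the next term, n = 4, so the run lengths are 13, 5, 11, 12.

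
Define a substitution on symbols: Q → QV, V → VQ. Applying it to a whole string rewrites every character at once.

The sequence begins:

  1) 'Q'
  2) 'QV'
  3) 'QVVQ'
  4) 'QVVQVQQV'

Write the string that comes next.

Apply φ to QVVQVQQV symbol by symbol: Q→QV, V→VQ, V→VQ, Q→QV, V→VQ, Q→QV, Q→QV, V→VQ; joined: QV VQ VQ QV VQ QV QV VQ.

QVVQVQQVVQQVQVVQ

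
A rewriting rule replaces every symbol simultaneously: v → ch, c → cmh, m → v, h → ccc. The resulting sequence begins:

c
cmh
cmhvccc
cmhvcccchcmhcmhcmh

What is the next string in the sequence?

Applying the rule to each of the 18 symbols of cmhvcccchcmhcmhcmh gives the pieces cmh v ccc ch cmh cmh cmh cmh ccc cmh v ccc cmh v ccc cmh v ccc, which concatenate to the answer.

cmhvcccchcmhcmhcmhcmhccccmhvccccmhvccccmhvccc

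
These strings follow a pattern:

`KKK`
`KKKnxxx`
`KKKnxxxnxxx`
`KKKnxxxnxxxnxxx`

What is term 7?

KKKnxxxnxxxnxxxnxxxnxxxnxxx

Every step adds nxxx to the end: s(k+1) = s(k)·nxxx.
From KKKnxxxnxxxnxxx, 3 further steps: KKKnxxxnxxxnxxx → KKKnxxxnxxxnxxxnxxx → KKKnxxxnxxxnxxxnxxxnxxx → (answer).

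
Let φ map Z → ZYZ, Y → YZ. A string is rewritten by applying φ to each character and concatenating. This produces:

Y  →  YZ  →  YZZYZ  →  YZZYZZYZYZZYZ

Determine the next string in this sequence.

Rewriting the 13 symbols of YZZYZZYZYZZYZ one by one yields YZ ZYZ ZYZ YZ ZYZ ZYZ YZ ZYZ YZ ZYZ ZYZ YZ ZYZ; concatenated:

YZZYZZYZYZZYZZYZYZZYZYZZYZZYZYZZYZ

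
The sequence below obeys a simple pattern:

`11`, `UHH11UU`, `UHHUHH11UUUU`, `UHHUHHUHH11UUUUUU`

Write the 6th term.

UHHUHHUHHUHHUHH11UUUUUUUUUU

Each term wraps the previous one in UHH on the left and UU on the right.
From UHHUHHUHH11UUUUUU, 2 further steps: UHHUHHUHH11UUUUUU → UHHUHHUHHUHH11UUUUUUUU → (answer).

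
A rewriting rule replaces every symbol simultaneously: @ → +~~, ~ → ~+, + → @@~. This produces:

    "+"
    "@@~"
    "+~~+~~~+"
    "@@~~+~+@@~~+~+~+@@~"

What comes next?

+~~+~~~+~+@@~~+@@~+~~+~~~+~+@@~~+@@~~+@@~+~~+~~~+

Applying the rule to each of the 19 symbols of @@~~+~+@@~~+~+~+@@~ gives the pieces +~~ +~~ ~+ ~+ @@~ ~+ @@~ +~~ +~~ ~+ ~+ @@~ ~+ @@~ ~+ @@~ +~~ +~~ ~+, which concatenate to the answer.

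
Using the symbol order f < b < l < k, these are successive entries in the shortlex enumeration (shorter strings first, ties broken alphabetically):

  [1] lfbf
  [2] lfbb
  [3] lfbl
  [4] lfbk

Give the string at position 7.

Continuing the enumeration 3 steps past lfbk: lfbk → lflf → lflb → (answer).

lfll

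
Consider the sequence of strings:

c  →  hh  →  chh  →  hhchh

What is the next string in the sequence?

Each term (from the third on) is the two preceding terms concatenated in order: term 3 = c·hh = chh.
The next term joins chh and hhchh.

chhhhchh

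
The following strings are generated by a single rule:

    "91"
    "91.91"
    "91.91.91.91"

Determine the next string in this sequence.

Each string is two copies of the previous one joined by '.'.
Doubling 91.91.91.91 with '.' between the halves:

91.91.91.91.91.91.91.91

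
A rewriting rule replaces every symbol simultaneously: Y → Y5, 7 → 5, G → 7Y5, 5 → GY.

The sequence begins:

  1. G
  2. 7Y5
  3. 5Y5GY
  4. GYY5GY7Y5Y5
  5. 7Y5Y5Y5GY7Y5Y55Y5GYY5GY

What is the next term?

5Y5GYY5GYY5GY7Y5Y55Y5GYY5GYGYY5GY7Y5Y5Y5GY7Y5Y5

Applying the rule to each of the 23 symbols of 7Y5Y5Y5GY7Y5Y55Y5GYY5GY gives the pieces 5 Y5 GY Y5 GY Y5 GY 7Y5 Y5 5 Y5 GY Y5 GY GY Y5 GY 7Y5 Y5 Y5 GY 7Y5 Y5, which concatenate to the answer.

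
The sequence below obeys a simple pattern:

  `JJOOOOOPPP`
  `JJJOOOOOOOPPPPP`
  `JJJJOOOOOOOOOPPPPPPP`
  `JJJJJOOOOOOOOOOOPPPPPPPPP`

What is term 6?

The n-th term is n J's then 2n+1 O's then 2n-1 P's, where the shown terms are n = 2, 3, 4, 5.
At n = 7 the blocks have lengths 7, 15, 13.

JJJJJJJOOOOOOOOOOOOOOOPPPPPPPPPPPPP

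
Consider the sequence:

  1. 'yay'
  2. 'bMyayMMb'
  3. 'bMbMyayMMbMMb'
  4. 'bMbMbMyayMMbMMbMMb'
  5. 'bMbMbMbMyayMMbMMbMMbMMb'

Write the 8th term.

bMbMbMbMbMbMbMyayMMbMMbMMbMMbMMbMMbMMb

Each term wraps the previous one in bM on the left and MMb on the right.
From bMbMbMbMyayMMbMMbMMbMMb, 3 further steps: bMbMbMbMyayMMbMMbMMbMMb → bMbMbMbMbMyayMMbMMbMMbMMbMMb → bMbMbMbMbMbMyayMMbMMbMMbMMbMMbMMb → (answer).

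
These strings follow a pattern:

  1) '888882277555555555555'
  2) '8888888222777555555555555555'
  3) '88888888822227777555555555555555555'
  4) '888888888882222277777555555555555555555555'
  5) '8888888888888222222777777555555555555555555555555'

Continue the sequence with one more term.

88888888888888822222227777777555555555555555555555555555

Each string has the form 8^{2n-1} 2^{n-1} 7^{n-1} 5^{3n+3}, where the shown terms are n = 3, 4, 5, 6, 7.
At n = 8 the blocks have lengths 15, 7, 7, 27.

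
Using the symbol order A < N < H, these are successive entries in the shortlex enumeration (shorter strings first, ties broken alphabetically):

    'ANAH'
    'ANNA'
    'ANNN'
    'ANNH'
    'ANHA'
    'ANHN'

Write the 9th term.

Continuing the enumeration 3 steps past ANHN: ANHN → ANHH → AHAA → (answer).

AHAN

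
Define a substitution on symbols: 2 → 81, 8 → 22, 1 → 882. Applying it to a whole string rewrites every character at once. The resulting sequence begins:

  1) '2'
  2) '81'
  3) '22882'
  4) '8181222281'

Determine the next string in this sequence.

Rewriting each symbol of 8181222281: 8→22, 1→882, 8→22, 1→882, 2→81, 2→81, 2→81, 2→81, 8→22, 1→882, which concatenates to 22 882 22 882 81 81 81 81 22 882.

22882228828181818122882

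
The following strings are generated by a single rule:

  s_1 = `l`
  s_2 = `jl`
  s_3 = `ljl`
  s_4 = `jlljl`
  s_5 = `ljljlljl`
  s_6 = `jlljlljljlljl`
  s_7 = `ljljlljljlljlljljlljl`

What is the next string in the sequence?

jlljlljljlljlljljlljljlljlljljlljl

This is a Fibonacci-style word recurrence s(k) = s(k−2)·s(k−1): e.g. l·jl = ljl.
The next term joins jlljlljljlljl and ljljlljljlljlljljlljl.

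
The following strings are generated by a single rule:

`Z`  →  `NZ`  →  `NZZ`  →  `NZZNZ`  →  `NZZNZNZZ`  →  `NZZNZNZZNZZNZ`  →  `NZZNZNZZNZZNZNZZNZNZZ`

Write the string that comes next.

Each term (from the third on) is the previous term followed by the one before it: term 3 = NZ·Z = NZZ.
So term 8 is NZZNZNZZNZZNZNZZNZNZZ·NZZNZNZZNZZNZ.

NZZNZNZZNZZNZNZZNZNZZNZZNZNZZNZZNZ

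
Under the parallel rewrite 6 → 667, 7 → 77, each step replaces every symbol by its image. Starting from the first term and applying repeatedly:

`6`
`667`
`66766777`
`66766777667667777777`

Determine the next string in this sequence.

Rewriting the 20 symbols of 66766777667667777777 one by one yields 667 667 77 667 667 77 77 77 667 667 77 667 667 77 77 77 77 77 77 77; concatenated:

667667776676677777776676677766766777777777777777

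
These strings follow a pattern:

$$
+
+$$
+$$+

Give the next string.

From term 3 onward, concatenate the last term with the second-to-last: +·$$ = +$$, +$$·+ = +$$+, …
So term 5 is +$$+·+$$.

+$$++$$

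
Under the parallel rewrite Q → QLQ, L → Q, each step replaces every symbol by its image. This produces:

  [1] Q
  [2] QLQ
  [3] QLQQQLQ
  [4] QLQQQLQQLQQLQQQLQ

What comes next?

Applying the rule to each of the 17 symbols of QLQQQLQQLQQLQQQLQ gives the pieces QLQ Q QLQ QLQ QLQ Q QLQ QLQ Q QLQ QLQ Q QLQ QLQ QLQ Q QLQ, which concatenate to the answer.

QLQQQLQQLQQLQQQLQQLQQQLQQLQQQLQQLQQLQQQLQ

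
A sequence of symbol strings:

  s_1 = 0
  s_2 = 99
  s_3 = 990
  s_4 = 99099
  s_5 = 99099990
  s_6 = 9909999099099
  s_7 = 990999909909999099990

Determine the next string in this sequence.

Each term (from the third on) is the previous term followed by the one before it: term 3 = 99·0 = 990.
Continuing: 990999909909999099990 · 9909999099099 gives term 8.

9909999099099990999909909999099099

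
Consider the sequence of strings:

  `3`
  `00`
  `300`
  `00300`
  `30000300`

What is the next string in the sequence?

Each term (from the third on) is the two preceding terms concatenated in order: term 3 = 3·00 = 300.
So term 6 is 00300·30000300.

0030030000300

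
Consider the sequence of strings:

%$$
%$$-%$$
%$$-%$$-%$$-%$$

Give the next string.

s(k+1) = s(k)·-·s(k) — each term doubles the last with '-' between the halves.
One more doubling of %$$-%$$-%$$-%$$ gives the answer.

%$$-%$$-%$$-%$$-%$$-%$$-%$$-%$$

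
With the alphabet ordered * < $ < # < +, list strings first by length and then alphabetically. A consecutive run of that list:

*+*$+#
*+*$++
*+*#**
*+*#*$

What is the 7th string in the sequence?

Advancing 3 positions from *+*#*$ through *+*#*$ → *+*#*# → *+*#*+ reaches term 7.

*+*#$*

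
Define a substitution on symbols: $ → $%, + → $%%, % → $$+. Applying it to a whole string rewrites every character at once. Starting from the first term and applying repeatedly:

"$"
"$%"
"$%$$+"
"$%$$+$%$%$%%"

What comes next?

$%$$+$%$%$%%$%$$+$%$$+$%$$+$$+

Apply φ to $%$$+$%$%$%% symbol by symbol: $→$%, %→$$+, $→$%, $→$%, +→$%%, $→$%, %→$$+, $→$%, %→$$+, $→$%, %→$$+, %→$$+; joined: $% $$+ $% $% $%% $% $$+ $% $$+ $% $$+ $$+.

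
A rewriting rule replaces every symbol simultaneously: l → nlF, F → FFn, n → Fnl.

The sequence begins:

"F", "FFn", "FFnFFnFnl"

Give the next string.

Expanding FFnFFnFnl: F→FFn, F→FFn, n→Fnl, F→FFn, F→FFn, n→Fnl, F→FFn, n→Fnl, l→nlF. Concatenated: FFn FFn Fnl FFn FFn Fnl FFn Fnl nlF.

FFnFFnFnlFFnFFnFnlFFnFnlnlF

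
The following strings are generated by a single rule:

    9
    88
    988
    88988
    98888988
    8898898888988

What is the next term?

From term 3 onward, concatenate the second-to-last term with the last: 9·88 = 988, 88·988 = 88988, …
So term 7 is 98888988·8898898888988.

988889888898898888988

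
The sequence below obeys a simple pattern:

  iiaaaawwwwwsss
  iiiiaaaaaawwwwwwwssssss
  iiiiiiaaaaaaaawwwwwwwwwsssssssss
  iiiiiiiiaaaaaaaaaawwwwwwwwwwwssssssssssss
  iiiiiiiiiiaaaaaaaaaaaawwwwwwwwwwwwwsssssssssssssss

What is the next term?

The n-th term is 2n i's then 2n+2 a's then 2n+3 w's then 3n s's (n = 1, 2, …).
At n = 6 the blocks have lengths 12, 14, 15, 18.

iiiiiiiiiiiiaaaaaaaaaaaaaawwwwwwwwwwwwwwwssssssssssssssssss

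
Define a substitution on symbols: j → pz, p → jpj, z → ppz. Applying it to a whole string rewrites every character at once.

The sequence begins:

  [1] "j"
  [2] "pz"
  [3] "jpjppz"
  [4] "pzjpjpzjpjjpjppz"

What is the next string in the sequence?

jpjppzpzjpjpzjpjppzpzjpjpzpzjpjpzjpjjpjppz

Replace each of the 16 characters of pzjpjpzjpjjpjppz in place — jpj ppz pz jpj pz jpj ppz pz jpj pz pz jpj pz jpj jpj ppz — and concatenate.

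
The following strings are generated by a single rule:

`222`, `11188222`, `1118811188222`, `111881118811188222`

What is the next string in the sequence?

Each term is the previous one with 11188 prepended.
Applying this once more to 111881118811188222:

11188111881118811188222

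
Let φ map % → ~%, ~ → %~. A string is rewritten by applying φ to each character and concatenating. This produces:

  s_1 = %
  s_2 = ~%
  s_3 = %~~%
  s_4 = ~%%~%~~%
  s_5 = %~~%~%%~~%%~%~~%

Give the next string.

~%%~%~~%%~~%~%%~%~~%~%%~~%%~%~~%

Replace each of the 16 characters of %~~%~%%~~%%~%~~% in place — ~% %~ %~ ~% %~ ~% ~% %~ %~ ~% ~% %~ ~% %~ %~ ~% — and concatenate.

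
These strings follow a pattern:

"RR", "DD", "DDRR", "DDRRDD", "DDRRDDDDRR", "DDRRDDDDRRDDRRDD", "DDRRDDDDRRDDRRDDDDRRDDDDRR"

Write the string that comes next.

DDRRDDDDRRDDRRDDDDRRDDDDRRDDRRDDDDRRDDRRDD

From term 3 onward, concatenate the last term with the second-to-last: DD·RR = DDRR, DDRR·DD = DDRRDD, …
Continuing: DDRRDDDDRRDDRRDDDDRRDDDDRR · DDRRDDDDRRDDRRDD gives term 8.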